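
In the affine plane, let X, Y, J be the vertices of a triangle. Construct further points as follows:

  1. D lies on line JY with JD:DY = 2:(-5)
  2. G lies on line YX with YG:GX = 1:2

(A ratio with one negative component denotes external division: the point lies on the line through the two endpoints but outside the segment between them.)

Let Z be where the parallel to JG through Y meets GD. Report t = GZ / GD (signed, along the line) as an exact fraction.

t = -3/2

Choose coordinates X = (0, 0), Y = (1, 0), J = (0, 1).
1. D lies on line JY with JD:DY = 2:(-5) ⇒ D = (-2/3, 5/3)
2. G lies on line YX with YG:GX = 1:2 ⇒ G = (2/3, 0)
through Y parallel to JG: direction (2/3, -1); meets GD at Z = (8/3, -5/2)
Z = G + t·(D−G) with t = -3/2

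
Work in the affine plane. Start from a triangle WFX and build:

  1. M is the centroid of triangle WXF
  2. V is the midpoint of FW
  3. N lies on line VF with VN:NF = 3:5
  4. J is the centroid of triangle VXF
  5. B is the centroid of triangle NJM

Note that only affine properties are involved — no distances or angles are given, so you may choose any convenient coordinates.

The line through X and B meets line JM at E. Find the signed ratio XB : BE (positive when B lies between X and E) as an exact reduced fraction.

Set W = (0, 0), F = (1, 0), X = (0, 1); any affine frame gives the same invariant.
1. M is the centroid of triangle WXF ⇒ M = (1/3, 1/3)
2. V is the midpoint of FW ⇒ V = (1/2, 0)
3. N lies on line VF with VN:NF = 3:5 ⇒ N = (11/16, 0)
4. J is the centroid of triangle VXF ⇒ J = (1/2, 1/3)
5. B is the centroid of triangle NJM ⇒ B = (73/144, 2/9)
line XB meets JM at E = (73/168, 1/3)
B = X + t·(E−X) with t = 7/6, so XB:BE = 7/6:-1/6

XB:BE = -7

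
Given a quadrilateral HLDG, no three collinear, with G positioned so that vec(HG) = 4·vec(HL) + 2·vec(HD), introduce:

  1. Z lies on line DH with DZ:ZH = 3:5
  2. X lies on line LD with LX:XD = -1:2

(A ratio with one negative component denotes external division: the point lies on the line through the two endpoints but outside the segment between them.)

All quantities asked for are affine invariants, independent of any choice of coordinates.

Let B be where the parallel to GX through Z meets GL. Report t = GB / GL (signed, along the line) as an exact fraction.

Work in coordinates with H = (0, 0), L = (1, 0), D = (0, 1), G = (4, 2).
1. Z lies on line DH with DZ:ZH = 3:5 ⇒ Z = (0, 5/8)
2. X lies on line LD with LX:XD = -1:2 ⇒ X = (2, -1)
through Z parallel to GX: direction (-2, -3); meets GL at B = (-31/20, -17/10)
B = G + t·(L−G) with t = 37/20

t = 37/20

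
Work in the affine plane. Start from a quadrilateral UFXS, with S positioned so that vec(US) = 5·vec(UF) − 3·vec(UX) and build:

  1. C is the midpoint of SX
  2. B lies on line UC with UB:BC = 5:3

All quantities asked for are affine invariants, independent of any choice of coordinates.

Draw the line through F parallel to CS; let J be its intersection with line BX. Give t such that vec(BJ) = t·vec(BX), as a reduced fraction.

Choose coordinates U = (0, 0), F = (1, 0), X = (0, 1), S = (5, -3).
1. C is the midpoint of SX ⇒ C = (5/2, -1)
2. B lies on line UC with UB:BC = 5:3 ⇒ B = (25/16, -5/8)
through F parallel to CS: direction (5/2, -2); meets BX at J = (5/6, 2/15)
J = B + t·(X−B) with t = 7/15

t = 7/15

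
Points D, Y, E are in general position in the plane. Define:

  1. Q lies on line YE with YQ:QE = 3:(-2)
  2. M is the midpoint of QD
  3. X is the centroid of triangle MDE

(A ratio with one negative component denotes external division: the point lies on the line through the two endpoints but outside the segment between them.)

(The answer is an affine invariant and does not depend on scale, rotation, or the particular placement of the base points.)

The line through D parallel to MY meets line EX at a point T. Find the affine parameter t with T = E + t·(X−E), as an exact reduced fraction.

t = 12/5

Work in coordinates with D = (0, 0), Y = (1, 0), E = (0, 1).
1. Q lies on line YE with YQ:QE = 3:(-2) ⇒ Q = (-2, 3)
2. M is the midpoint of QD ⇒ M = (-1, 3/2)
3. X is the centroid of triangle MDE ⇒ X = (-1/3, 5/6)
through D parallel to MY: direction (2, -3/2); meets EX at T = (-4/5, 3/5)
T = E + t·(X−E) with t = 12/5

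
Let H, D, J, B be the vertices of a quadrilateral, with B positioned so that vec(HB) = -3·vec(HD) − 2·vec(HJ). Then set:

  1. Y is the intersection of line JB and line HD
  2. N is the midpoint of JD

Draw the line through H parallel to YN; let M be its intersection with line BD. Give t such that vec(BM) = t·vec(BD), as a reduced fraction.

t = 3/2

Work in coordinates with H = (0, 0), D = (1, 0), J = (0, 1), B = (-3, -2).
1. Y is the intersection of line JB and line HD ⇒ Y = (-1, 0)
2. N is the midpoint of JD ⇒ N = (1/2, 1/2)
through H parallel to YN: direction (3/2, 1/2); meets BD at M = (3, 1)
M = B + t·(D−B) with t = 3/2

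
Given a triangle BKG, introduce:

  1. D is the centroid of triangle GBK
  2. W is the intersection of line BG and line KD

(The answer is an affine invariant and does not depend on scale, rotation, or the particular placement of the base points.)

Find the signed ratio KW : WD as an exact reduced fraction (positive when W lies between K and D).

KW:WD = -3

Work in coordinates with B = (0, 0), K = (1, 0), G = (0, 1).
1. D is the centroid of triangle GBK ⇒ D = (1/3, 1/3)
2. W is the intersection of line BG and line KD ⇒ W = (0, 1/2)
W = K + t·(D−K) with t = 3/2, so KW:WD = t:(1−t) = 3/2:-1/2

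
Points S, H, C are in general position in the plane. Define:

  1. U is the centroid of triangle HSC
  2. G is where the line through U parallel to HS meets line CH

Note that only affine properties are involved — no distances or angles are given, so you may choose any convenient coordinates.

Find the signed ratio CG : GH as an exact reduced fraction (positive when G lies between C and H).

Work in coordinates with S = (0, 0), H = (1, 0), C = (0, 1).
1. U is the centroid of triangle HSC ⇒ U = (1/3, 1/3)
2. G is where the line through U parallel to HS meets line CH ⇒ G = (2/3, 1/3)
G = C + t·(H−C) with t = 2/3, so CG:GH = t:(1−t) = 2/3:1/3

CG:GH = 2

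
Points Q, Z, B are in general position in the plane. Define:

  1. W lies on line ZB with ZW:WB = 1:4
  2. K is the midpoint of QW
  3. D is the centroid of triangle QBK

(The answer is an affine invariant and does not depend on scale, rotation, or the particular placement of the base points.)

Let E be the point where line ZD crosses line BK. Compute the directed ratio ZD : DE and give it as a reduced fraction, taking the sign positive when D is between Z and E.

Work in coordinates with Q = (0, 0), Z = (1, 0), B = (0, 1).
1. W lies on line ZB with ZW:WB = 1:4 ⇒ W = (4/5, 1/5)
2. K is the midpoint of QW ⇒ K = (2/5, 1/10)
3. D is the centroid of triangle QBK ⇒ D = (2/15, 11/30)
line ZD meets BK at E = (6/19, 11/38)
D = Z + t·(E−Z) with t = 19/15, so ZD:DE = 19/15:-4/15

ZD:DE = -19/4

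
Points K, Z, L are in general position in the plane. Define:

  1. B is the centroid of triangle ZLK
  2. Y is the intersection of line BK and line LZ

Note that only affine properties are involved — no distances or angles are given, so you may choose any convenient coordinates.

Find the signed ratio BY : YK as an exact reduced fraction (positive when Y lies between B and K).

Choose coordinates K = (0, 0), Z = (1, 0), L = (0, 1).
1. B is the centroid of triangle ZLK ⇒ B = (1/3, 1/3)
2. Y is the intersection of line BK and line LZ ⇒ Y = (1/2, 1/2)
Y = B + t·(K−B) with t = -1/2, so BY:YK = t:(1−t) = -1/2:3/2

BY:YK = -1/3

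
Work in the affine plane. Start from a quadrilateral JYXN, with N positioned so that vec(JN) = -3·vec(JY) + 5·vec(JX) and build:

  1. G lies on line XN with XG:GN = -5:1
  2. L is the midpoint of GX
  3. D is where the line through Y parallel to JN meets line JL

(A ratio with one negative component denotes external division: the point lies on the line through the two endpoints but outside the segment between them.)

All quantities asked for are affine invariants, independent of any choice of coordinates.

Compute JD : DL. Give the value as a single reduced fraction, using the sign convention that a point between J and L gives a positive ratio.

Assign J = (0, 0), Y = (1, 0), X = (0, 1), N = (-3, 5) — the answer is frame-independent, so this choice is without loss of generality.
1. G lies on line XN with XG:GN = -5:1 ⇒ G = (-15/4, 6)
2. L is the midpoint of GX ⇒ L = (-15/8, 7/2)
3. D is where the line through Y parallel to JN meets line JL ⇒ D = (-25/3, 140/9)
D = J + t·(L−J) with t = 40/9, so JD:DL = t:(1−t) = 40/9:-31/9

JD:DL = -40/31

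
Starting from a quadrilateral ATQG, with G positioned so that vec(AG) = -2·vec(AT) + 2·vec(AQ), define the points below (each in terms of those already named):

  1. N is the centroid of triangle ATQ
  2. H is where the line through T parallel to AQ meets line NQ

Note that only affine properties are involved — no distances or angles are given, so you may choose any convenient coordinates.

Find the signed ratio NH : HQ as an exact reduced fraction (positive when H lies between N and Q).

NH:HQ = -2/3

Assign A = (0, 0), T = (1, 0), Q = (0, 1), G = (-2, 2) — the answer is frame-independent, so this choice is without loss of generality.
1. N is the centroid of triangle ATQ ⇒ N = (1/3, 1/3)
2. H is where the line through T parallel to AQ meets line NQ ⇒ H = (1, -1)
H = N + t·(Q−N) with t = -2, so NH:HQ = t:(1−t) = -2:3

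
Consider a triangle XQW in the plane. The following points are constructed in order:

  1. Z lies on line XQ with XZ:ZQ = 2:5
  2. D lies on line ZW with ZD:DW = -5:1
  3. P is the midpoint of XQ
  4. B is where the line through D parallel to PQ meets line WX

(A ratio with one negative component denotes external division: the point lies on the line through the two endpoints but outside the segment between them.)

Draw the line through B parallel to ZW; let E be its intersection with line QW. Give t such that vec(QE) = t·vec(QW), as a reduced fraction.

t = 9/10

Assign X = (0, 0), Q = (1, 0), W = (0, 1) — the answer is frame-independent, so this choice is without loss of generality.
1. Z lies on line XQ with XZ:ZQ = 2:5 ⇒ Z = (2/7, 0)
2. D lies on line ZW with ZD:DW = -5:1 ⇒ D = (-1/14, 5/4)
3. P is the midpoint of XQ ⇒ P = (1/2, 0)
4. B is where the line through D parallel to PQ meets line WX ⇒ B = (0, 5/4)
through B parallel to ZW: direction (-2/7, 1); meets QW at E = (1/10, 9/10)
E = Q + t·(W−Q) with t = 9/10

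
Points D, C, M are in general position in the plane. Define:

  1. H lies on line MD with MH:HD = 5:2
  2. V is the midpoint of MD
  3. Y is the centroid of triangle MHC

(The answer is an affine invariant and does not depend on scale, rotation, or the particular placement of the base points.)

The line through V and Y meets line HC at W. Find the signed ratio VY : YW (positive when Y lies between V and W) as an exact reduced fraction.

VY:YW = -1/10

Assign D = (0, 0), C = (1, 0), M = (0, 1) — the answer is frame-independent, so this choice is without loss of generality.
1. H lies on line MD with MH:HD = 5:2 ⇒ H = (0, 2/7)
2. V is the midpoint of MD ⇒ V = (0, 1/2)
3. Y is the centroid of triangle MHC ⇒ Y = (1/3, 3/7)
line VY meets HC at W = (-3, 8/7)
Y = V + t·(W−V) with t = -1/9, so VY:YW = -1/9:10/9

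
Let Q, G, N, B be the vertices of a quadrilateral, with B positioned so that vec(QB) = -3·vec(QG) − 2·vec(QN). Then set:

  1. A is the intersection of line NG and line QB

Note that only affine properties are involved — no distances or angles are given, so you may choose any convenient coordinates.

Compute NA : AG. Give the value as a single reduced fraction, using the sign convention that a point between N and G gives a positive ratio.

NA:AG = 3/2

Choose coordinates Q = (0, 0), G = (1, 0), N = (0, 1), B = (-3, -2).
1. A is the intersection of line NG and line QB ⇒ A = (3/5, 2/5)
A = N + t·(G−N) with t = 3/5, so NA:AG = t:(1−t) = 3/5:2/5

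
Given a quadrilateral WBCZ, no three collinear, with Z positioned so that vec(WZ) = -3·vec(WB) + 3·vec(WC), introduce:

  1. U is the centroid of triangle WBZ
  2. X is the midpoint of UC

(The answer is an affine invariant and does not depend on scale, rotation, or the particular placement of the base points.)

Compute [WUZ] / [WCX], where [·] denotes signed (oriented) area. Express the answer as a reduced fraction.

Work in coordinates with W = (0, 0), B = (1, 0), C = (0, 1), Z = (-3, 3).
1. U is the centroid of triangle WBZ ⇒ U = (-2/3, 1)
2. X is the midpoint of UC ⇒ X = (-1/3, 1)
2·[WUZ] = 1, 2·[WCX] = 1/3
[WUZ]:[WCX] = 1:1/3 = 3

[WUZ]:[WCX] = 3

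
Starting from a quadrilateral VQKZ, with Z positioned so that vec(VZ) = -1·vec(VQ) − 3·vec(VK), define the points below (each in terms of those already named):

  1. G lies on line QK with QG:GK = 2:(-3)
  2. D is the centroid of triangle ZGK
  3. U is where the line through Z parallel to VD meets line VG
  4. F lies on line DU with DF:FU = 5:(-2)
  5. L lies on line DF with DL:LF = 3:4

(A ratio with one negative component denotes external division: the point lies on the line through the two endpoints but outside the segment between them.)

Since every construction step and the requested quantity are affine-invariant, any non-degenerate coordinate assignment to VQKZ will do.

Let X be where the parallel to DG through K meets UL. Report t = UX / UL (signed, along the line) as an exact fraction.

Work in coordinates with V = (0, 0), Q = (1, 0), K = (0, 1), Z = (-1, -3).
1. G lies on line QK with QG:GK = 2:(-3) ⇒ G = (3, -2)
2. D is the centroid of triangle ZGK ⇒ D = (2/3, -4/3)
3. U is where the line through Z parallel to VD meets line VG ⇒ U = (-15/4, 5/2)
4. F lies on line DU with DF:FU = 5:(-2) ⇒ F = (-241/36, 91/18)
5. L lies on line DF with DL:LF = 3:4 ⇒ L = (-209/84, 59/42)
through K parallel to DG: direction (7/3, -2/3); meets UL at X = (-217/72, 67/36)
X = U + t·(L−U) with t = 7/12

t = 7/12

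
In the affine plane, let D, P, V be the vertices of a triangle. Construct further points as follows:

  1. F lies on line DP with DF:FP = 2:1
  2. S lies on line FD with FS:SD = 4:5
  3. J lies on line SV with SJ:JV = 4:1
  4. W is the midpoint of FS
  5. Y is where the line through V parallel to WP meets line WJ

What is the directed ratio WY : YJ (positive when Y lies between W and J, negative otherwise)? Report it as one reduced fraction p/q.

Choose coordinates D = (0, 0), P = (1, 0), V = (0, 1).
1. F lies on line DP with DF:FP = 2:1 ⇒ F = (2/3, 0)
2. S lies on line FD with FS:SD = 4:5 ⇒ S = (10/27, 0)
3. J lies on line SV with SJ:JV = 4:1 ⇒ J = (2/27, 4/5)
4. W is the midpoint of FS ⇒ W = (14/27, 0)
5. Y is where the line through V parallel to WP meets line WJ ⇒ Y = (-1/27, 1)
Y = W + t·(J−W) with t = 5/4, so WY:YJ = t:(1−t) = 5/4:-1/4

WY:YJ = -5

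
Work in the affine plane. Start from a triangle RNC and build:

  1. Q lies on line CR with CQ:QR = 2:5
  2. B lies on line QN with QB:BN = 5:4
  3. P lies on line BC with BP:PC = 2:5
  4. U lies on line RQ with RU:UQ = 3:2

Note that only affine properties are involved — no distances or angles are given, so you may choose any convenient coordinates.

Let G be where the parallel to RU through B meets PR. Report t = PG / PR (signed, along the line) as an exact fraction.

Work in coordinates with R = (0, 0), N = (1, 0), C = (0, 1).
1. Q lies on line CR with CQ:QR = 2:5 ⇒ Q = (0, 5/7)
2. B lies on line QN with QB:BN = 5:4 ⇒ B = (5/9, 20/63)
3. P lies on line BC with BP:PC = 2:5 ⇒ P = (25/63, 226/441)
4. U lies on line RQ with RU:UQ = 3:2 ⇒ U = (0, 3/7)
through B parallel to RU: direction (0, 3/7); meets PR at G = (5/9, 226/315)
G = P + t·(R−P) with t = -2/5

t = -2/5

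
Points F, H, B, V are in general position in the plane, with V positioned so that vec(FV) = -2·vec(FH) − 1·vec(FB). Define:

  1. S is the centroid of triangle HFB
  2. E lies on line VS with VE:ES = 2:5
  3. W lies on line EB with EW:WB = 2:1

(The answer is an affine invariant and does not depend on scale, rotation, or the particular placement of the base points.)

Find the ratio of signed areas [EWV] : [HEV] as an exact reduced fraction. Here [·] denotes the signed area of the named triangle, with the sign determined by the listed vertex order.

Choose coordinates F = (0, 0), H = (1, 0), B = (0, 1), V = (-2, -1).
1. S is the centroid of triangle HFB ⇒ S = (1/3, 1/3)
2. E lies on line VS with VE:ES = 2:5 ⇒ E = (-4/3, -13/21)
3. W lies on line EB with EW:WB = 2:1 ⇒ W = (-4/9, 29/63)
2·[EWV] = 8/21, 2·[HEV] = 10/21
[EWV]:[HEV] = 8/21:10/21 = 4/5

[EWV]:[HEV] = 4/5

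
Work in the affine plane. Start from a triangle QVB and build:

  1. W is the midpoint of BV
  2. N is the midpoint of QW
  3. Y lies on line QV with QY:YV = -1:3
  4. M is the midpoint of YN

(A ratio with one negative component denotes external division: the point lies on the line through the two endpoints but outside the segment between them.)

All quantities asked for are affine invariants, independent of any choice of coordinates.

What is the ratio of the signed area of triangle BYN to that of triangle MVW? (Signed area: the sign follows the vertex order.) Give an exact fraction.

[BYN]:[MVW] = 5/4

Choose coordinates Q = (0, 0), V = (1, 0), B = (0, 1).
1. W is the midpoint of BV ⇒ W = (1/2, 1/2)
2. N is the midpoint of QW ⇒ N = (1/4, 1/4)
3. Y lies on line QV with QY:YV = -1:3 ⇒ Y = (-1/2, 0)
4. M is the midpoint of YN ⇒ M = (-1/8, 1/8)
2·[BYN] = 5/8, 2·[MVW] = 1/2
[BYN]:[MVW] = 5/8:1/2 = 5/4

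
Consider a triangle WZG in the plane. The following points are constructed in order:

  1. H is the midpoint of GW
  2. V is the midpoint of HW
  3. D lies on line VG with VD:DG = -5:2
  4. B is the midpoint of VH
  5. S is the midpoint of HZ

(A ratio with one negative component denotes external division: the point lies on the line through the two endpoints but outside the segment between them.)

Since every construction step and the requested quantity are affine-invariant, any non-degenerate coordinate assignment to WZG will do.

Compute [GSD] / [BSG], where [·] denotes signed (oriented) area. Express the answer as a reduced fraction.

[GSD]:[BSG] = 4/5

Set W = (0, 0), Z = (1, 0), G = (0, 1); any affine frame gives the same invariant.
1. H is the midpoint of GW ⇒ H = (0, 1/2)
2. V is the midpoint of HW ⇒ V = (0, 1/4)
3. D lies on line VG with VD:DG = -5:2 ⇒ D = (0, 3/2)
4. B is the midpoint of VH ⇒ B = (0, 3/8)
5. S is the midpoint of HZ ⇒ S = (1/2, 1/4)
2·[GSD] = 1/4, 2·[BSG] = 5/16
[GSD]:[BSG] = 1/4:5/16 = 4/5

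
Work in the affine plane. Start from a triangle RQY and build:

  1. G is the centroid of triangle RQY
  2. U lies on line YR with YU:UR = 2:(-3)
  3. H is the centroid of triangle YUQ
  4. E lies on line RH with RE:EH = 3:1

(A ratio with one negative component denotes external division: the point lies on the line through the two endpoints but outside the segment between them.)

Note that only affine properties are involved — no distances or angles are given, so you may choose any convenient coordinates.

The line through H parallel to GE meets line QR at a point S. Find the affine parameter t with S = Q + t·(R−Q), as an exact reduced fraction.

t = 1/2

Assign R = (0, 0), Q = (1, 0), Y = (0, 1) — the answer is frame-independent, so this choice is without loss of generality.
1. G is the centroid of triangle RQY ⇒ G = (1/3, 1/3)
2. U lies on line YR with YU:UR = 2:(-3) ⇒ U = (0, 3)
3. H is the centroid of triangle YUQ ⇒ H = (1/3, 4/3)
4. E lies on line RH with RE:EH = 3:1 ⇒ E = (1/4, 1)
through H parallel to GE: direction (-1/12, 2/3); meets QR at S = (1/2, 0)
S = Q + t·(R−Q) with t = 1/2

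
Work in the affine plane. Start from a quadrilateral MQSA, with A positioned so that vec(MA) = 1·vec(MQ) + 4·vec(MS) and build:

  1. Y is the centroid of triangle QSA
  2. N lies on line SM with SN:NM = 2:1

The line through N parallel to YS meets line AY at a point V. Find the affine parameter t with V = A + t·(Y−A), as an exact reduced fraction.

Assign M = (0, 0), Q = (1, 0), S = (0, 1), A = (1, 4) — the answer is frame-independent, so this choice is without loss of generality.
1. Y is the centroid of triangle QSA ⇒ Y = (2/3, 5/3)
2. N lies on line SM with SN:NM = 2:1 ⇒ N = (0, 1/3)
through N parallel to YS: direction (-2/3, -2/3); meets AY at V = (5/9, 8/9)
V = A + t·(Y−A) with t = 4/3

t = 4/3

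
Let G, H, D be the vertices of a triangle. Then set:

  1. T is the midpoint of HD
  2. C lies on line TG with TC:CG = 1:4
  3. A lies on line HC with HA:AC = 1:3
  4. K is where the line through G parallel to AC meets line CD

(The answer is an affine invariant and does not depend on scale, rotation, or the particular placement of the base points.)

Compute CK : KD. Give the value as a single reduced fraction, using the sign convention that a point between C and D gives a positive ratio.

Set G = (0, 0), H = (1, 0), D = (0, 1); any affine frame gives the same invariant.
1. T is the midpoint of HD ⇒ T = (1/2, 1/2)
2. C lies on line TG with TC:CG = 1:4 ⇒ C = (2/5, 2/5)
3. A lies on line HC with HA:AC = 1:3 ⇒ A = (17/20, 1/10)
4. K is where the line through G parallel to AC meets line CD ⇒ K = (6/5, -4/5)
K = C + t·(D−C) with t = -2, so CK:KD = t:(1−t) = -2:3

CK:KD = -2/3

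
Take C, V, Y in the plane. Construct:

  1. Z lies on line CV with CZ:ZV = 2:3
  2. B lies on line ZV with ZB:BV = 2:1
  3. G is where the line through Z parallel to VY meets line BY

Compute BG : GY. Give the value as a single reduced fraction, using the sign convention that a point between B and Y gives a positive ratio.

BG:GY = -2/3

Choose coordinates C = (0, 0), V = (1, 0), Y = (0, 1).
1. Z lies on line CV with CZ:ZV = 2:3 ⇒ Z = (2/5, 0)
2. B lies on line ZV with ZB:BV = 2:1 ⇒ B = (4/5, 0)
3. G is where the line through Z parallel to VY meets line BY ⇒ G = (12/5, -2)
G = B + t·(Y−B) with t = -2, so BG:GY = t:(1−t) = -2:3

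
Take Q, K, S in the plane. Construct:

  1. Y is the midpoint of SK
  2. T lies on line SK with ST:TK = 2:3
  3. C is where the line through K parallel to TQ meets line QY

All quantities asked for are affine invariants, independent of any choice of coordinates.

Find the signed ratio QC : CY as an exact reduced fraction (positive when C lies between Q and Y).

Set Q = (0, 0), K = (1, 0), S = (0, 1); any affine frame gives the same invariant.
1. Y is the midpoint of SK ⇒ Y = (1/2, 1/2)
2. T lies on line SK with ST:TK = 2:3 ⇒ T = (2/5, 3/5)
3. C is where the line through K parallel to TQ meets line QY ⇒ C = (3, 3)
C = Q + t·(Y−Q) with t = 6, so QC:CY = t:(1−t) = 6:-5

QC:CY = -6/5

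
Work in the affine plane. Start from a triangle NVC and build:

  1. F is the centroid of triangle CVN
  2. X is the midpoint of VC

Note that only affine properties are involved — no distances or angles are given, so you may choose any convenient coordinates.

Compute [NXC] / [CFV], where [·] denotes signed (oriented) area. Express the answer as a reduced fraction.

Assign N = (0, 0), V = (1, 0), C = (0, 1) — the answer is frame-independent, so this choice is without loss of generality.
1. F is the centroid of triangle CVN ⇒ F = (1/3, 1/3)
2. X is the midpoint of VC ⇒ X = (1/2, 1/2)
2·[NXC] = 1/2, 2·[CFV] = 1/3
[NXC]:[CFV] = 1/2:1/3 = 3/2

[NXC]:[CFV] = 3/2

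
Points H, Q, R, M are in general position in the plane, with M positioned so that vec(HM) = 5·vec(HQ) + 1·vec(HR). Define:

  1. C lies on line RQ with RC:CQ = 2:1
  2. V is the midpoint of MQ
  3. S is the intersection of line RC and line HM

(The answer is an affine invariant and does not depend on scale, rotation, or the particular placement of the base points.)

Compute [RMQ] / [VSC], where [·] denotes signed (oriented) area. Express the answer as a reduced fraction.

Choose coordinates H = (0, 0), Q = (1, 0), R = (0, 1), M = (5, 1).
1. C lies on line RQ with RC:CQ = 2:1 ⇒ C = (2/3, 1/3)
2. V is the midpoint of MQ ⇒ V = (3, 1/2)
3. S is the intersection of line RC and line HM ⇒ S = (5/6, 1/6)
2·[RMQ] = -5, 2·[VSC] = -5/12
[RMQ]:[VSC] = -5:-5/12 = 12

[RMQ]:[VSC] = 12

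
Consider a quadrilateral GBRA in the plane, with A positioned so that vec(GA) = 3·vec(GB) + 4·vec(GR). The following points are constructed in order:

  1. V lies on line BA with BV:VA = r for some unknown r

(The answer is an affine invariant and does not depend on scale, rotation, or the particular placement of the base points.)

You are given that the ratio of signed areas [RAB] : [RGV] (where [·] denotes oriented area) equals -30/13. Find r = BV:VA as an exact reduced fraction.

Set G = (0, 0), B = (1, 0), R = (0, 1), A = (3, 4); any affine frame gives the same invariant.
1. With BV:VA = r, write λ = r/(r+1) so V = B + λ·(A−B); V is affine-linear in λ
Every point depending on V is an affine combination of V and λ-independent points, so each such coordinate is linear in λ; the λ² term in each signed area is a multiple of (A−B)×(A−B) = 0, so 2·[RAB] and 2·[RGV] are each linear in λ. Evaluating at λ=0 and λ=1:
  2·[RAB] = -6,   2·[RGV] = 2·λ + 1
So [RAB]:[RGV] = (-6) / (2·λ + 1). Setting this equal to -30/13:
  -6 = -30/13·(2·λ + 1)  ⇒  λ = 4/5
Then r = λ/(1−λ) = (4/5)/(1/5) = 4. Check: with r = 4, V = (13/5, 16/5) and [RAB]:[RGV] = -30/13 as required.

r = 4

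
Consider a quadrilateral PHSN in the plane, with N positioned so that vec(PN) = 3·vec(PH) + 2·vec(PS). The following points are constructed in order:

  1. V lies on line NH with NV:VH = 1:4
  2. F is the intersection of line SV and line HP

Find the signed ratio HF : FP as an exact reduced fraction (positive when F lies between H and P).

Choose coordinates P = (0, 0), H = (1, 0), S = (0, 1), N = (3, 2).
1. V lies on line NH with NV:VH = 1:4 ⇒ V = (13/5, 8/5)
2. F is the intersection of line SV and line HP ⇒ F = (-13/3, 0)
F = H + t·(P−H) with t = 16/3, so HF:FP = t:(1−t) = 16/3:-13/3

HF:FP = -16/13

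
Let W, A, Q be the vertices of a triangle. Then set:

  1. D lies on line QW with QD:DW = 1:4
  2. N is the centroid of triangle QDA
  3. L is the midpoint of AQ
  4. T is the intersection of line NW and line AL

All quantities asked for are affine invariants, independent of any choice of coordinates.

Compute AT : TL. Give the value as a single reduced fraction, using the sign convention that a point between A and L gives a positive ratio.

Assign W = (0, 0), A = (1, 0), Q = (0, 1) — the answer is frame-independent, so this choice is without loss of generality.
1. D lies on line QW with QD:DW = 1:4 ⇒ D = (0, 4/5)
2. N is the centroid of triangle QDA ⇒ N = (1/3, 3/5)
3. L is the midpoint of AQ ⇒ L = (1/2, 1/2)
4. T is the intersection of line NW and line AL ⇒ T = (5/14, 9/14)
T = A + t·(L−A) with t = 9/7, so AT:TL = t:(1−t) = 9/7:-2/7

AT:TL = -9/2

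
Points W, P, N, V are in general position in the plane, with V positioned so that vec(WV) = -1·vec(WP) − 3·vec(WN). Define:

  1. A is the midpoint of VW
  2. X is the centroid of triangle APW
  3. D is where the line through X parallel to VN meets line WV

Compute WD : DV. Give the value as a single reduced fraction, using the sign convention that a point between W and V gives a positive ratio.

WD:DV = -7/13

Choose coordinates W = (0, 0), P = (1, 0), N = (0, 1), V = (-1, -3).
1. A is the midpoint of VW ⇒ A = (-1/2, -3/2)
2. X is the centroid of triangle APW ⇒ X = (1/6, -1/2)
3. D is where the line through X parallel to VN meets line WV ⇒ D = (7/6, 7/2)
D = W + t·(V−W) with t = -7/6, so WD:DV = t:(1−t) = -7/6:13/6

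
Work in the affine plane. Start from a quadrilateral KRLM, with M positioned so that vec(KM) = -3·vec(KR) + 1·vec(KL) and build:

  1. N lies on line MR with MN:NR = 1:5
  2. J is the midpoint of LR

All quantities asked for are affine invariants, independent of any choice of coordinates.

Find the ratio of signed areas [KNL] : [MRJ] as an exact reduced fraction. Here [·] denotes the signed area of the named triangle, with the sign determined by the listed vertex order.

[KNL]:[MRJ] = -14/9

Choose coordinates K = (0, 0), R = (1, 0), L = (0, 1), M = (-3, 1).
1. N lies on line MR with MN:NR = 1:5 ⇒ N = (-7/3, 5/6)
2. J is the midpoint of LR ⇒ J = (1/2, 1/2)
2·[KNL] = -7/3, 2·[MRJ] = 3/2
[KNL]:[MRJ] = -7/3:3/2 = -14/9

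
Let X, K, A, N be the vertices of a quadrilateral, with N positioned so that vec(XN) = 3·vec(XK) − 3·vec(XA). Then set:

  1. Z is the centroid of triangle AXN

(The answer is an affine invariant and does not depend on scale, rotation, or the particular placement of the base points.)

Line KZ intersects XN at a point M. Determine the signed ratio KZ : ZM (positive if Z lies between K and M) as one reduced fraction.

Choose coordinates X = (0, 0), K = (1, 0), A = (0, 1), N = (3, -3).
1. Z is the centroid of triangle AXN ⇒ Z = (1, -2/3)
line KZ meets XN at M = (1, -1)
Z = K + t·(M−K) with t = 2/3, so KZ:ZM = 2/3:1/3

KZ:ZM = 2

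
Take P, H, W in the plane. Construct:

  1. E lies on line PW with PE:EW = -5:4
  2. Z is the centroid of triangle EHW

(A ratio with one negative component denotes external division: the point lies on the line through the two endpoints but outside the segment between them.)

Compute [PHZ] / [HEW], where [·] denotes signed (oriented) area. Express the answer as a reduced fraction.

Set P = (0, 0), H = (1, 0), W = (0, 1); any affine frame gives the same invariant.
1. E lies on line PW with PE:EW = -5:4 ⇒ E = (0, 5)
2. Z is the centroid of triangle EHW ⇒ Z = (1/3, 2)
2·[PHZ] = 2, 2·[HEW] = 4
[PHZ]:[HEW] = 2:4 = 1/2

[PHZ]:[HEW] = 1/2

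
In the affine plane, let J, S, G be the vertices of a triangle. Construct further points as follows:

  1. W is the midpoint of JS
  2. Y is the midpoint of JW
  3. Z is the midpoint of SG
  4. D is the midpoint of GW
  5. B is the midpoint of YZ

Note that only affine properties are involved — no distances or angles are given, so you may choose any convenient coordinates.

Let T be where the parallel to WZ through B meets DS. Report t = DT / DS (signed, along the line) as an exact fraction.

t = 1/6

Assign J = (0, 0), S = (1, 0), G = (0, 1) — the answer is frame-independent, so this choice is without loss of generality.
1. W is the midpoint of JS ⇒ W = (1/2, 0)
2. Y is the midpoint of JW ⇒ Y = (1/4, 0)
3. Z is the midpoint of SG ⇒ Z = (1/2, 1/2)
4. D is the midpoint of GW ⇒ D = (1/4, 1/2)
5. B is the midpoint of YZ ⇒ B = (3/8, 1/4)
through B parallel to WZ: direction (0, 1/2); meets DS at T = (3/8, 5/12)
T = D + t·(S−D) with t = 1/6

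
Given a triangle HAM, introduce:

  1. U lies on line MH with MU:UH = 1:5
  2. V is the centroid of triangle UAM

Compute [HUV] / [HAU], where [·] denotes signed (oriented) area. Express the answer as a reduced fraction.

Work in coordinates with H = (0, 0), A = (1, 0), M = (0, 1).
1. U lies on line MH with MU:UH = 1:5 ⇒ U = (0, 5/6)
2. V is the centroid of triangle UAM ⇒ V = (1/3, 11/18)
2·[HUV] = -5/18, 2·[HAU] = 5/6
[HUV]:[HAU] = -5/18:5/6 = -1/3

[HUV]:[HAU] = -1/3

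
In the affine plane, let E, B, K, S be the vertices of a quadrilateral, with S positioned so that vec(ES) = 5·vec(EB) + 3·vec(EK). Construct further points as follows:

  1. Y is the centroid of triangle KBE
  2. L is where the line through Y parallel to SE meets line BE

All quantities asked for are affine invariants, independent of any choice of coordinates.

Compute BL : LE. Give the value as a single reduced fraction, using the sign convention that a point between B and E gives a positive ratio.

Assign E = (0, 0), B = (1, 0), K = (0, 1), S = (5, 3) — the answer is frame-independent, so this choice is without loss of generality.
1. Y is the centroid of triangle KBE ⇒ Y = (1/3, 1/3)
2. L is where the line through Y parallel to SE meets line BE ⇒ L = (-2/9, 0)
L = B + t·(E−B) with t = 11/9, so BL:LE = t:(1−t) = 11/9:-2/9

BL:LE = -11/2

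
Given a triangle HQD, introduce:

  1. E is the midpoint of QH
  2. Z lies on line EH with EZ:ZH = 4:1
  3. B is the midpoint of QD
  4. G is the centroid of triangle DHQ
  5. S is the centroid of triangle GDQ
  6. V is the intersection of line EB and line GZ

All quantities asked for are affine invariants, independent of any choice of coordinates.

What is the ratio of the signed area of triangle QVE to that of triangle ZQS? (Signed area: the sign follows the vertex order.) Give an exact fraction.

[QVE]:[ZQS] = 5/7

Choose coordinates H = (0, 0), Q = (1, 0), D = (0, 1).
1. E is the midpoint of QH ⇒ E = (1/2, 0)
2. Z lies on line EH with EZ:ZH = 4:1 ⇒ Z = (1/10, 0)
3. B is the midpoint of QD ⇒ B = (1/2, 1/2)
4. G is the centroid of triangle DHQ ⇒ G = (1/3, 1/3)
5. S is the centroid of triangle GDQ ⇒ S = (4/9, 4/9)
6. V is the intersection of line EB and line GZ ⇒ V = (1/2, 4/7)
2·[QVE] = 2/7, 2·[ZQS] = 2/5
[QVE]:[ZQS] = 2/7:2/5 = 5/7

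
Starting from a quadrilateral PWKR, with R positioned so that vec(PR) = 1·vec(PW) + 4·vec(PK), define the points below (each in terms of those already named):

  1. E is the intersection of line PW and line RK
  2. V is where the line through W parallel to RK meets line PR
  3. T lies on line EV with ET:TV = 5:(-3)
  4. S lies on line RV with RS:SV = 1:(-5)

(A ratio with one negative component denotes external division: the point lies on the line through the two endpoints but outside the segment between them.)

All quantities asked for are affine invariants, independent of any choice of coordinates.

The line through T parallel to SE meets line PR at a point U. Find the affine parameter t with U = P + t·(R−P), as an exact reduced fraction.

t = -21/2

Assign P = (0, 0), W = (1, 0), K = (0, 1), R = (1, 4) — the answer is frame-independent, so this choice is without loss of generality.
1. E is the intersection of line PW and line RK ⇒ E = (-1/3, 0)
2. V is where the line through W parallel to RK meets line PR ⇒ V = (-3, -12)
3. T lies on line EV with ET:TV = 5:(-3) ⇒ T = (-7, -30)
4. S lies on line RV with RS:SV = 1:(-5) ⇒ S = (2, 8)
through T parallel to SE: direction (-7/3, -8); meets PR at U = (-21/2, -42)
U = P + t·(R−P) with t = -21/2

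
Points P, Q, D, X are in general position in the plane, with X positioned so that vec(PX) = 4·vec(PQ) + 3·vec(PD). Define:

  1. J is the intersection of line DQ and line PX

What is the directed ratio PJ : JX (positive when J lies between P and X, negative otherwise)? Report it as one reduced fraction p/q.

PJ:JX = 1/6

Assign P = (0, 0), Q = (1, 0), D = (0, 1), X = (4, 3) — the answer is frame-independent, so this choice is without loss of generality.
1. J is the intersection of line DQ and line PX ⇒ J = (4/7, 3/7)
J = P + t·(X−P) with t = 1/7, so PJ:JX = t:(1−t) = 1/7:6/7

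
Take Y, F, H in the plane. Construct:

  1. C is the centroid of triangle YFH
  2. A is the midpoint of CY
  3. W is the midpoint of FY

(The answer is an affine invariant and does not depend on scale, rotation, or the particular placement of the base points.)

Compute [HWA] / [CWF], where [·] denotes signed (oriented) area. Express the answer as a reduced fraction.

Assign Y = (0, 0), F = (1, 0), H = (0, 1) — the answer is frame-independent, so this choice is without loss of generality.
1. C is the centroid of triangle YFH ⇒ C = (1/3, 1/3)
2. A is the midpoint of CY ⇒ A = (1/6, 1/6)
3. W is the midpoint of FY ⇒ W = (1/2, 0)
2·[HWA] = -1/4, 2·[CWF] = 1/6
[HWA]:[CWF] = -1/4:1/6 = -3/2

[HWA]:[CWF] = -3/2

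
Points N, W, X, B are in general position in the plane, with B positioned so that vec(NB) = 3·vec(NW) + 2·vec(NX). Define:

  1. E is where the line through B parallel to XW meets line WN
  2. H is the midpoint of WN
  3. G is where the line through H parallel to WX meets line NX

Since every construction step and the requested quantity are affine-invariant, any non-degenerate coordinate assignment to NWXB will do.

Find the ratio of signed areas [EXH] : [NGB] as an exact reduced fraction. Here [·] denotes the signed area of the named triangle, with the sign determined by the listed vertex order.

Assign N = (0, 0), W = (1, 0), X = (0, 1), B = (3, 2) — the answer is frame-independent, so this choice is without loss of generality.
1. E is where the line through B parallel to XW meets line WN ⇒ E = (5, 0)
2. H is the midpoint of WN ⇒ H = (1/2, 0)
3. G is where the line through H parallel to WX meets line NX ⇒ G = (0, 1/2)
2·[EXH] = 9/2, 2·[NGB] = -3/2
[EXH]:[NGB] = 9/2:-3/2 = -3

[EXH]:[NGB] = -3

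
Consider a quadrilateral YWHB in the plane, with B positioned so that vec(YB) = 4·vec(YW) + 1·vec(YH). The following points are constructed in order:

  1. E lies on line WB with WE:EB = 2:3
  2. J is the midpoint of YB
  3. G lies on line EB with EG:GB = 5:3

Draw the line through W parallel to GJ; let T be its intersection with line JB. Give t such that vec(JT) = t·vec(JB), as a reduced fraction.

Set Y = (0, 0), W = (1, 0), H = (0, 1), B = (4, 1); any affine frame gives the same invariant.
1. E lies on line WB with WE:EB = 2:3 ⇒ E = (11/5, 2/5)
2. J is the midpoint of YB ⇒ J = (2, 1/2)
3. G lies on line EB with EG:GB = 5:3 ⇒ G = (133/40, 31/40)
through W parallel to GJ: direction (-53/40, -11/40); meets JB at T = (-44/9, -11/9)
T = J + t·(B−J) with t = -31/9

t = -31/9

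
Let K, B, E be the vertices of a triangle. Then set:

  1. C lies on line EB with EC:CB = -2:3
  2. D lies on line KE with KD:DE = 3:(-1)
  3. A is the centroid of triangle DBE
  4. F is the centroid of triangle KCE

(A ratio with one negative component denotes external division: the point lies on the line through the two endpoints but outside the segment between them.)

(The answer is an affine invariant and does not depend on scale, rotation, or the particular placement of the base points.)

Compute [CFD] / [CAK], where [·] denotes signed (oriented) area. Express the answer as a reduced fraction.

Work in coordinates with K = (0, 0), B = (1, 0), E = (0, 1).
1. C lies on line EB with EC:CB = -2:3 ⇒ C = (-2, 3)
2. D lies on line KE with KD:DE = 3:(-1) ⇒ D = (0, 3/2)
3. A is the centroid of triangle DBE ⇒ A = (1/3, 5/6)
4. F is the centroid of triangle KCE ⇒ F = (-2/3, 4/3)
2·[CFD] = 4/3, 2·[CAK] = -8/3
[CFD]:[CAK] = 4/3:-8/3 = -1/2

[CFD]:[CAK] = -1/2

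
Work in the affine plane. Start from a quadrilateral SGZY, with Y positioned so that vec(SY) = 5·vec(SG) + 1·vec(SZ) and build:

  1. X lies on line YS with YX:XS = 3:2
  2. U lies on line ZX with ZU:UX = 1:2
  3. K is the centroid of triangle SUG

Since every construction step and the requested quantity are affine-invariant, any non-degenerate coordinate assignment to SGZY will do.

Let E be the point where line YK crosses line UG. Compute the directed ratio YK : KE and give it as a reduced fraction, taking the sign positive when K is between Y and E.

Choose coordinates S = (0, 0), G = (1, 0), Z = (0, 1), Y = (5, 1).
1. X lies on line YS with YX:XS = 3:2 ⇒ X = (2, 2/5)
2. U lies on line ZX with ZU:UX = 1:2 ⇒ U = (2/3, 4/5)
3. K is the centroid of triangle SUG ⇒ K = (5/9, 4/15)
line YK meets UG at E = (445/513, 272/855)
K = Y + t·(E−Y) with t = 57/53, so YK:KE = 57/53:-4/53

YK:KE = -57/4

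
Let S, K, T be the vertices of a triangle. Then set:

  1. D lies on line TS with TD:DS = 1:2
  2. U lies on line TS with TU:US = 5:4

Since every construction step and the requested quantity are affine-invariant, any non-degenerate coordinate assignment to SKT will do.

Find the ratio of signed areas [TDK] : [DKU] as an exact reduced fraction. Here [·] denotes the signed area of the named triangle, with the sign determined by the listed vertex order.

[TDK]:[DKU] = -3/2

Set S = (0, 0), K = (1, 0), T = (0, 1); any affine frame gives the same invariant.
1. D lies on line TS with TD:DS = 1:2 ⇒ D = (0, 2/3)
2. U lies on line TS with TU:US = 5:4 ⇒ U = (0, 4/9)
2·[TDK] = 1/3, 2·[DKU] = -2/9
[TDK]:[DKU] = 1/3:-2/9 = -3/2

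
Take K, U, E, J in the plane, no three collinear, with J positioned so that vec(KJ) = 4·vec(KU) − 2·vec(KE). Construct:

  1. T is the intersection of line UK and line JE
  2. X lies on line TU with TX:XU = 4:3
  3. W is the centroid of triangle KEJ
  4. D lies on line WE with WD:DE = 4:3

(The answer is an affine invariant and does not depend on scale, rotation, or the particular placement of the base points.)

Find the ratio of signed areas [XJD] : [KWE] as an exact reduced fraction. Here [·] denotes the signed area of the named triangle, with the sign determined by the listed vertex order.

[XJD]:[KWE] = 3/49

Set K = (0, 0), U = (1, 0), E = (0, 1), J = (4, -2); any affine frame gives the same invariant.
1. T is the intersection of line UK and line JE ⇒ T = (4/3, 0)
2. X lies on line TU with TX:XU = 4:3 ⇒ X = (8/7, 0)
3. W is the centroid of triangle KEJ ⇒ W = (4/3, -1/3)
4. D lies on line WE with WD:DE = 4:3 ⇒ D = (4/7, 3/7)
2·[XJD] = 4/49, 2·[KWE] = 4/3
[XJD]:[KWE] = 4/49:4/3 = 3/49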